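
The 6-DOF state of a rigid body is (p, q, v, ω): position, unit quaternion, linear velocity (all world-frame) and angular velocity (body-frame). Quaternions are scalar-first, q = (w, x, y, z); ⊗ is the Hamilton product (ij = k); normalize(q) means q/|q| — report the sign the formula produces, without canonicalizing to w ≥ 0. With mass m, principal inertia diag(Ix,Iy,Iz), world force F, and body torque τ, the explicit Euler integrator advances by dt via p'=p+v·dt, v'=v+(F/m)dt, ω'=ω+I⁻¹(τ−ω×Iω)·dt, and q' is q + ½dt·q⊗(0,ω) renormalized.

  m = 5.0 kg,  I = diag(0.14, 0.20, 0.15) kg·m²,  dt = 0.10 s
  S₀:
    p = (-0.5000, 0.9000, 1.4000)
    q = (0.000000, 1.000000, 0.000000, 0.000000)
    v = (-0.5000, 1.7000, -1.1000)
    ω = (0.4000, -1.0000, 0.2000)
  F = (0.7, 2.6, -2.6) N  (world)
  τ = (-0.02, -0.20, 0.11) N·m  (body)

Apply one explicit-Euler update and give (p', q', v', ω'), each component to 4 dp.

gyro term ω×Iω = (0.0100, -0.0008, -0.0240)
angular accel α = (-0.2143, -0.9960, 0.8933)
new body rate ω' = (0.3786, -1.0996, 0.2893)
q⊗(0,ω) = (-0.4000000, 0.0000000, -0.2000000, -1.0000000)
q + ½dt·q⊗(0,ω), renormalized = (-0.0200, 0.9985, -0.0100, -0.0499)
a = F/m = (0.1400, 0.5200, -0.5200)
new position p' = (-0.5500, 1.0700, 1.2900)
v + (F/m)dt = (-0.4860, 1.7520, -1.1520)

p' = (-0.5500, 1.0700, 1.2900)
q' = (-0.0200, 0.9985, -0.0100, -0.0499)
v' = (-0.4860, 1.7520, -1.1520)
ω' = (0.3786, -1.0996, 0.2893)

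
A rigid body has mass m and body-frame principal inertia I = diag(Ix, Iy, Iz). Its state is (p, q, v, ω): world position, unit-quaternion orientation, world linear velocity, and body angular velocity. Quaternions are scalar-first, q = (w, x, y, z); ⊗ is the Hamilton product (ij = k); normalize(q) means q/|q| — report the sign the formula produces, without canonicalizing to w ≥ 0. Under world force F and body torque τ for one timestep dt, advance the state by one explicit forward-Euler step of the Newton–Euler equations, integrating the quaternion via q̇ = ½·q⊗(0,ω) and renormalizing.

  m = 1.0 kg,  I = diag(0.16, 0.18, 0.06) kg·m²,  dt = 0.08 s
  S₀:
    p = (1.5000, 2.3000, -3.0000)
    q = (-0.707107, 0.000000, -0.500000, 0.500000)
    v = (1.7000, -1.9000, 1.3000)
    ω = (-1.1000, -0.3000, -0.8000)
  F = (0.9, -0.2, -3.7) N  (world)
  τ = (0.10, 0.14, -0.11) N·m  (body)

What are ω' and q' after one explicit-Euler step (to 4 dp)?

gyro term ω×Iω = (-0.0288, 0.0880, 0.0066)
angular accel α = (0.8050, 0.2889, -1.9433)
new body rate ω' = (-1.0356, -0.2769, -0.9555)
Hamilton product q⊗(0,ω) = (0.2500000, 1.3278177, -0.3378679, 0.0156856)
q' = normalize(q + ½dt·q⊗(0,ω)) = (-0.6960, 0.0530, -0.5127, 0.4999)

ω' = (-1.0356, -0.2769, -0.9555)
q' = (-0.6960, 0.0530, -0.5127, 0.4999)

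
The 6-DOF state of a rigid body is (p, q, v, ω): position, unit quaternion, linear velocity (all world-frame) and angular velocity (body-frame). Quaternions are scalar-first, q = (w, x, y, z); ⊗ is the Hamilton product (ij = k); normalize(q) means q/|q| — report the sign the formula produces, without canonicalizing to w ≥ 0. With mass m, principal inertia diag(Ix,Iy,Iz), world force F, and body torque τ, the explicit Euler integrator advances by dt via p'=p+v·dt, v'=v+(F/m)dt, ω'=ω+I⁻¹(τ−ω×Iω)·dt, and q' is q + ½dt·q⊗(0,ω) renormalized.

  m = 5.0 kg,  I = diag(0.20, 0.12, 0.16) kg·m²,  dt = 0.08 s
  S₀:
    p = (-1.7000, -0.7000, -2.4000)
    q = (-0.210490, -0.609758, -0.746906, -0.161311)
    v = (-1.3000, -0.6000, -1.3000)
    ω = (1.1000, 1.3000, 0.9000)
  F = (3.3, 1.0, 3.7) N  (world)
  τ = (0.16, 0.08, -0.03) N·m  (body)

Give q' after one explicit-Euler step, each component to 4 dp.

2q̇ = q⊗(0,ω) = (1.7868915, -0.6940501, 0.0977031, -0.1605298)
q + ½dt·q⊗(0,ω), renormalized = (-0.1386, -0.6356, -0.7408, -0.1672)

q' = (-0.1386, -0.6356, -0.7408, -0.1672)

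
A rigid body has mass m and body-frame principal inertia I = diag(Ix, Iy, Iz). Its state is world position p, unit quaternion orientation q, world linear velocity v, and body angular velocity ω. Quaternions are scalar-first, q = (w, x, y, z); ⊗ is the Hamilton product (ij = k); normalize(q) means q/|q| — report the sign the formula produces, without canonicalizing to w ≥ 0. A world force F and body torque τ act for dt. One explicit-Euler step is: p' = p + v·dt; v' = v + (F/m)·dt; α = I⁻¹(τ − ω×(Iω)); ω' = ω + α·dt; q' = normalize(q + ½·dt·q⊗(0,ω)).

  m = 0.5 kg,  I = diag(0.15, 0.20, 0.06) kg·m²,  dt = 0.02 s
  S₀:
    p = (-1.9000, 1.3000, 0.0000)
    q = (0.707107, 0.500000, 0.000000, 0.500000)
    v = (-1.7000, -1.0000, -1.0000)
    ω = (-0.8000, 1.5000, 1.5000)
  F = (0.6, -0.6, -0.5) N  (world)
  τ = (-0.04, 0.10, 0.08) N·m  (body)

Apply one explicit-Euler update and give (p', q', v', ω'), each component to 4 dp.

precession coupling ω×(Iω) = (-0.3150, -0.1080, -0.0600)
(τ − ω×Iω)/I = (1.8333, 1.0400, 2.3333)
ω + α·dt = (-0.7633, 1.5208, 1.5467)
2q̇ = q⊗(0,ω) = (-0.3500000, -1.3156856, -0.0893395, 1.8106605)
q' = normalize(q + ½dt·q⊗(0,ω)) = (0.7034, 0.4867, -0.0009, 0.5180)
a = F/m = (1.2000, -1.2000, -1.0000)
new position p' = (-1.9340, 1.2800, -0.0200)
new velocity v' = (-1.6760, -1.0240, -1.0200)

p' = (-1.9340, 1.2800, -0.0200)
q' = (0.7034, 0.4867, -0.0009, 0.5180)
v' = (-1.6760, -1.0240, -1.0200)
ω' = (-0.7633, 1.5208, 1.5467)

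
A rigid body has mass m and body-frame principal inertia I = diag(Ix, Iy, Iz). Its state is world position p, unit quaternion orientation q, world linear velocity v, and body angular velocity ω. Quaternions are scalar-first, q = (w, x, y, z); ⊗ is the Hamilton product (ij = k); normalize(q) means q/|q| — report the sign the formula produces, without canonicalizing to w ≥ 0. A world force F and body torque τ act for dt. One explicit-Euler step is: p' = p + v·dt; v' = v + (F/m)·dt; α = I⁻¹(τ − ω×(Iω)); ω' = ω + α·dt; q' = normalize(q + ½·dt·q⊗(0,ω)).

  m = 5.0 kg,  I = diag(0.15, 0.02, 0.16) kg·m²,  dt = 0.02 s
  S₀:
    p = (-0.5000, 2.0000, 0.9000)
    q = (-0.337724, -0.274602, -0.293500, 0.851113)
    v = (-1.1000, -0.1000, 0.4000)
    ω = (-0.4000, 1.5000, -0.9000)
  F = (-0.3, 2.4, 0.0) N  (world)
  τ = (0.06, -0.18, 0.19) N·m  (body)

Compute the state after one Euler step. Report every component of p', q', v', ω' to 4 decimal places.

α = I⁻¹(τ − ω×Iω) = (1.6600, -8.8200, 0.7000)
ω' = ω + α·dt = (-0.3668, 1.3236, -0.8860)
2q̇ = q⊗(0,ω) = (1.0964109, -0.8774299, -1.0941730, -0.2253514)
updated quaternion q' = (-0.3267, -0.2833, -0.3044, 0.8487)
p' = p + v·dt = (-0.5220, 1.9980, 0.9080)
v' = v + a·dt = (-1.1012, -0.0904, 0.4000)

p' = (-0.5220, 1.9980, 0.9080)
q' = (-0.3267, -0.2833, -0.3044, 0.8487)
v' = (-1.1012, -0.0904, 0.4000)
ω' = (-0.3668, 1.3236, -0.8860)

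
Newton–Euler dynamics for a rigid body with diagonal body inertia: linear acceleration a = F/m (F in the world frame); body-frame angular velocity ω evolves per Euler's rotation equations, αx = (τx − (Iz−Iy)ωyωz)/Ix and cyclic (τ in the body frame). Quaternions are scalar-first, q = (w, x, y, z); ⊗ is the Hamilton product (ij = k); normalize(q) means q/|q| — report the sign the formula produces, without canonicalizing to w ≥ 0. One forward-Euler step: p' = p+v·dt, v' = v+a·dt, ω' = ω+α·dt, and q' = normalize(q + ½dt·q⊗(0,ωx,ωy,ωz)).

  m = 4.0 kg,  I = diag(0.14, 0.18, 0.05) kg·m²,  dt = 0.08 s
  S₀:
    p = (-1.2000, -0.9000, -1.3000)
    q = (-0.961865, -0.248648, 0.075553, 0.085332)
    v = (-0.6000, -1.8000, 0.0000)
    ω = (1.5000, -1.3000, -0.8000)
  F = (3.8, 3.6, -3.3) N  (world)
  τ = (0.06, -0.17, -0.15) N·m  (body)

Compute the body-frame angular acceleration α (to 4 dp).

precession coupling ω×(Iω) = (-0.1352, -0.1080, -0.0780)
(τ − ω×Iω)/I = (1.3943, -0.3444, -1.4400)

α = (1.3943, -0.3444, -1.4400)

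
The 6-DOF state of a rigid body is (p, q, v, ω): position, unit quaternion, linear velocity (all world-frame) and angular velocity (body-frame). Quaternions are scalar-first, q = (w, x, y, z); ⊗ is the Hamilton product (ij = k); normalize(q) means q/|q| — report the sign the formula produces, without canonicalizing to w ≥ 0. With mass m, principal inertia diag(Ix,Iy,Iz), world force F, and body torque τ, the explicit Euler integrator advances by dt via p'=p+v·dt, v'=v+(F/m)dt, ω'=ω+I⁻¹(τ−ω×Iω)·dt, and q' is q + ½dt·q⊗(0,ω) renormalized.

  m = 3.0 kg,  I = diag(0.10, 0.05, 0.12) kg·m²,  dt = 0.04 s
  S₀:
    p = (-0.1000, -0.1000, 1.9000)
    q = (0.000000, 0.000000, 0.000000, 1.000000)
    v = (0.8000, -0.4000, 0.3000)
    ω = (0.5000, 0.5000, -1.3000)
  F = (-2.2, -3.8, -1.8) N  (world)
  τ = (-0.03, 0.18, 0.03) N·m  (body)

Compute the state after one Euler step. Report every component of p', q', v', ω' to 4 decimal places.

p' = (-0.0680, -0.1160, 1.9120)
q' = (0.0260, -0.0100, 0.0100, 0.9996)
v' = (0.7707, -0.4507, 0.2760)
ω' = (0.5062, 0.6336, -1.2858)

(τ − ω×Iω)/I = (0.1550, 3.3400, 0.3542)
ω + α·dt = (0.5062, 0.6336, -1.2858)
2q̇ = q⊗(0,ω) = (1.3000000, -0.5000000, 0.5000000, 0.0000000)
q + ½dt·q⊗(0,ω), renormalized = (0.0260, -0.0100, 0.0100, 0.9996)
new position p' = (-0.0680, -0.1160, 1.9120)
new velocity v' = (0.7707, -0.4507, 0.2760)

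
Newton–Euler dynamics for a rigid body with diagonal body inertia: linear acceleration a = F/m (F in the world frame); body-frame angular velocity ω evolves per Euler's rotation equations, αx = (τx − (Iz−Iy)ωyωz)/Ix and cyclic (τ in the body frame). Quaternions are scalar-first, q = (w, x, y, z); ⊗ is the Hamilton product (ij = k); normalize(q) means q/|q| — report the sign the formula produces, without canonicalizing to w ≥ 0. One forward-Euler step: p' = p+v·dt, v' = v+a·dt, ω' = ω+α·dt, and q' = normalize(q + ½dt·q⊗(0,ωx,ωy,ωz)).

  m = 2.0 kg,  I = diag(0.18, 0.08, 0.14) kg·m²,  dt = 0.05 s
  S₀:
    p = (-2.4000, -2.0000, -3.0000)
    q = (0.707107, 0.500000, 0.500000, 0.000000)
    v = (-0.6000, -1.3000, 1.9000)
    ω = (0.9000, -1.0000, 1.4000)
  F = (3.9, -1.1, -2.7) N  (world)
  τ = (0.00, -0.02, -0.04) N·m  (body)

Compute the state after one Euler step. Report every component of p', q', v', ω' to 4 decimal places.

p' = (-2.4300, -2.0650, -2.9050)
q' = (0.7075, 0.5328, 0.4643, 0.0010)
v' = (-0.5025, -1.3275, 1.8325)
ω' = (0.9233, -1.0440, 1.3536)

gyro term ω×Iω = (-0.0840, 0.0504, 0.0900)
α = I⁻¹(τ − ω×Iω) = (0.4667, -0.8800, -0.9286)
ω + α·dt = (0.9233, -1.0440, 1.3536)
q⊗(0,ω) = (0.0500000, 1.3363963, -1.4071070, 0.0399498)
q' = normalize(q + ½dt·q⊗(0,ω)) = (0.7075, 0.5328, 0.4643, 0.0010)
p + v·dt = (-2.4300, -2.0650, -2.9050)
new velocity v' = (-0.5025, -1.3275, 1.8325)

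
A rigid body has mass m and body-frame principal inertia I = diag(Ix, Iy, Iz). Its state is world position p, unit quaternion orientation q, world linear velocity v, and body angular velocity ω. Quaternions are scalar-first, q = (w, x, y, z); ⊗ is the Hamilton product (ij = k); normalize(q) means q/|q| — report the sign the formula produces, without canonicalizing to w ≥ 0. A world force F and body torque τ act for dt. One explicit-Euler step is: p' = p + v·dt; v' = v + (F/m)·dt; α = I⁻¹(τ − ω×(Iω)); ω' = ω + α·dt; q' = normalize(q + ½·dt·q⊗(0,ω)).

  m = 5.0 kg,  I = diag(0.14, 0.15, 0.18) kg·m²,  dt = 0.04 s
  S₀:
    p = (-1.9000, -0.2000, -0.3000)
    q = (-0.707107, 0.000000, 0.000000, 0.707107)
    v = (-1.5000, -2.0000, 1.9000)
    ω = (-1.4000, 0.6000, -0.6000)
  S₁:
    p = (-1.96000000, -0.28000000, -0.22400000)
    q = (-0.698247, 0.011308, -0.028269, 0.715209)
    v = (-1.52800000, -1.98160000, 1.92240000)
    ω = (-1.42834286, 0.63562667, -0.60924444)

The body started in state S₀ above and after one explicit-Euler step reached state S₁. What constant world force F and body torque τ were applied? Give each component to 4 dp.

rate change Δω = (-0.02834286, 0.03562667, -0.00924444)
ω₀×(Iω₀) = (-0.0108, -0.0336, -0.0084)
applied torque τ = (-0.1100, 0.1000, -0.0500)
velocity change Δv = (-0.02800000, 0.01840000, 0.02240000)
applied force F = (-3.5000, 2.3000, 2.8000)

F = (-3.5000, 2.3000, 2.8000)
τ = (-0.1100, 0.1000, -0.0500)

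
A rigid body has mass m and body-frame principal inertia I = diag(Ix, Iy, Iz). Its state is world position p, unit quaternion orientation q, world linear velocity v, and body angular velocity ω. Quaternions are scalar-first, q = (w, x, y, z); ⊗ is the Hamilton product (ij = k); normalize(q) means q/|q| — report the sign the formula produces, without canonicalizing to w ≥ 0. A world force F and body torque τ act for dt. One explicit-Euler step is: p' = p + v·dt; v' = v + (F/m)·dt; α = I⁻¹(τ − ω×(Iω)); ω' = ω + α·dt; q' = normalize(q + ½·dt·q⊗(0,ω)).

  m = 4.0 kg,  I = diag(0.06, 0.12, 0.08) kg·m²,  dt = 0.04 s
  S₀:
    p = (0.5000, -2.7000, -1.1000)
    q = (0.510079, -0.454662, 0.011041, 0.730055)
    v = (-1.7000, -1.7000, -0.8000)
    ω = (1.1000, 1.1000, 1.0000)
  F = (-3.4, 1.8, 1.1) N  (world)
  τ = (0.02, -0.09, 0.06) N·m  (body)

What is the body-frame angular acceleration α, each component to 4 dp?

gyro term ω×Iω = (-0.0440, -0.0220, 0.0726)
angular accel α = (1.0667, -0.5667, -0.1575)

α = (1.0667, -0.5667, -0.1575)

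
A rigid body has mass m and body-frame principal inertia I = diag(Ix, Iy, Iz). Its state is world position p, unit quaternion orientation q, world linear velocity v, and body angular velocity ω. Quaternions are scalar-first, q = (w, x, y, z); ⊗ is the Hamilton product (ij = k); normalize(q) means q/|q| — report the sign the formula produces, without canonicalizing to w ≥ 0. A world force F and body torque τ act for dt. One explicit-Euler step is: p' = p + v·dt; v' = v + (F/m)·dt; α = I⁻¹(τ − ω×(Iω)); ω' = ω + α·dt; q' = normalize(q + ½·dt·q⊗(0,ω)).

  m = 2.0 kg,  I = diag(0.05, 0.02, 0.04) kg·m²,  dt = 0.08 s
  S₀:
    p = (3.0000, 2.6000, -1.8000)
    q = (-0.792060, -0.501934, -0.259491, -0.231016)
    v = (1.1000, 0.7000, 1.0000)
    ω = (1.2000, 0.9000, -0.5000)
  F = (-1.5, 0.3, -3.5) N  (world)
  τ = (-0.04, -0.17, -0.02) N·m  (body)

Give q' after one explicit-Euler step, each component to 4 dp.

q' = (-0.7617, -0.5254, -0.3085, -0.2203)

2q̇ = q⊗(0,ω) = (0.7203547, -0.6128121, -1.2410402, 0.2556786)
q' = normalize(q + ½dt·q⊗(0,ω)) = (-0.7617, -0.5254, -0.3085, -0.2203)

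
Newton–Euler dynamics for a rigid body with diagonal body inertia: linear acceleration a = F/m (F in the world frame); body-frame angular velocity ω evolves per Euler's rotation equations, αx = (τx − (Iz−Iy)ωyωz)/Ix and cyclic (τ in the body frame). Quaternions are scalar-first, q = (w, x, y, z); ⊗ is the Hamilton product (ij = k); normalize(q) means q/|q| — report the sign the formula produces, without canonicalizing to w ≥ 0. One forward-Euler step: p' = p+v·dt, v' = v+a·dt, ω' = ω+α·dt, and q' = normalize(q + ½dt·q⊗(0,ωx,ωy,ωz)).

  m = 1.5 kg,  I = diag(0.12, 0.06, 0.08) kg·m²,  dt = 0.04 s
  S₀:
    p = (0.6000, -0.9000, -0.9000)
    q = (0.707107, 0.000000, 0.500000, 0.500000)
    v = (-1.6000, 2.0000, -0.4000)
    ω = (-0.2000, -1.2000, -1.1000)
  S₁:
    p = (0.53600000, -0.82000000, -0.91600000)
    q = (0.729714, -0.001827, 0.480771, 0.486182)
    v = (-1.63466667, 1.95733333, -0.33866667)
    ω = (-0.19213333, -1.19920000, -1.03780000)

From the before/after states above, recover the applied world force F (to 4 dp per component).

v₁ − v₀ = (-0.03466667, -0.04266667, 0.06133333)
F = m·Δv/dt = (-1.3000, -1.6000, 2.3000)

F = (-1.3000, -1.6000, 2.3000)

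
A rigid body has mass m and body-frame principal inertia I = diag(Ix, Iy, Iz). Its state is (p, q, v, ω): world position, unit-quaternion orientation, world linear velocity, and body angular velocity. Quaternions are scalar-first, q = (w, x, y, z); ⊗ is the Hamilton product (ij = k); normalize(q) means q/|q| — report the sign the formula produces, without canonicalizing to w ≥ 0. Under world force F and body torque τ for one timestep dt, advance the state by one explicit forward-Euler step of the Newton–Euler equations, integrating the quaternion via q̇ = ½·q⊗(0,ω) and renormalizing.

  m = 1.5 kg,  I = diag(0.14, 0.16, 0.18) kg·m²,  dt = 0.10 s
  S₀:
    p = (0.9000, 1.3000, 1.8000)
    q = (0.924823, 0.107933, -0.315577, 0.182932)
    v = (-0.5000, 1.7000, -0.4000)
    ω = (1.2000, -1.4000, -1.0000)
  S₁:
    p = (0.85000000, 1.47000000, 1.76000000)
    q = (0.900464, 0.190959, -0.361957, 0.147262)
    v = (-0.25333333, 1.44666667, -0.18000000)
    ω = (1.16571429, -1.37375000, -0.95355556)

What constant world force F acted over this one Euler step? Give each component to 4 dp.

velocity change Δv = (0.24666667, -0.25333333, 0.22000000)
applied force F = (3.7000, -3.8000, 3.3000)

F = (3.7000, -3.8000, 3.3000)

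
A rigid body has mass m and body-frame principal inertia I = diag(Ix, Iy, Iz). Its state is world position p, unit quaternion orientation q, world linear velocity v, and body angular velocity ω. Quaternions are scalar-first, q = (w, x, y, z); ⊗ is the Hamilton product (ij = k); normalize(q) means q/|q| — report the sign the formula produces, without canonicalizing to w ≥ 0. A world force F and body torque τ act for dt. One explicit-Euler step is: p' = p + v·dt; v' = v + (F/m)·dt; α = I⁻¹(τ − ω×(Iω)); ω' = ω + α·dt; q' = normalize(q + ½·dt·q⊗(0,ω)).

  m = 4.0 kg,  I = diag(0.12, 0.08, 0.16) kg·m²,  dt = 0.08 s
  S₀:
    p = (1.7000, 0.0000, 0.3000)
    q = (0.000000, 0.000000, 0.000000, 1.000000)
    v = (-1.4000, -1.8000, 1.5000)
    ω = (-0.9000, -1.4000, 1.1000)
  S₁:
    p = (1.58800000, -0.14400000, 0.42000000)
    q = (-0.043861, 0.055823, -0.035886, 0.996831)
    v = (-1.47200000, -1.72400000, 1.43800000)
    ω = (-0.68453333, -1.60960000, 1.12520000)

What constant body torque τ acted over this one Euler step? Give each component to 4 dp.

τ = (0.2000, -0.1700, 0.0000)

Δω = ω₁−ω₀ = (0.21546667, -0.20960000, 0.02520000)
applied torque τ = (0.2000, -0.1700, 0.0000)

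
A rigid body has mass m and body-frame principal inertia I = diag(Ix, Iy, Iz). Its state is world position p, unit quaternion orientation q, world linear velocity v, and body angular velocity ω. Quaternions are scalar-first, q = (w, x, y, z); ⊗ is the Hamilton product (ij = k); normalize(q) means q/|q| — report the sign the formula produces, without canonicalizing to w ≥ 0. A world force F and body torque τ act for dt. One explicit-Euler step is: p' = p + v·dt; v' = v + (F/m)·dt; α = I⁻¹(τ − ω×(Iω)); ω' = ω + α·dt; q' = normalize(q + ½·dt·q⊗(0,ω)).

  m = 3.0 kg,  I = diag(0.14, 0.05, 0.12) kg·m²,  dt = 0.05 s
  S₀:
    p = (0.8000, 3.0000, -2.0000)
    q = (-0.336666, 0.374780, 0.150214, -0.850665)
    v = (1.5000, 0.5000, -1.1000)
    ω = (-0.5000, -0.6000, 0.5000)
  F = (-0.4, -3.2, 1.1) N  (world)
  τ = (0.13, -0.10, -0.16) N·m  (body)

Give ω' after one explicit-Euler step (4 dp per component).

ω' = (-0.4461, -0.6950, 0.4446)

ω×(Iω) gyroscopic = (-0.0210, -0.0050, -0.0270)
(τ − ω×Iω)/I = (1.0786, -1.9000, -1.1083)
new body rate ω' = (-0.4461, -0.6950, 0.4446)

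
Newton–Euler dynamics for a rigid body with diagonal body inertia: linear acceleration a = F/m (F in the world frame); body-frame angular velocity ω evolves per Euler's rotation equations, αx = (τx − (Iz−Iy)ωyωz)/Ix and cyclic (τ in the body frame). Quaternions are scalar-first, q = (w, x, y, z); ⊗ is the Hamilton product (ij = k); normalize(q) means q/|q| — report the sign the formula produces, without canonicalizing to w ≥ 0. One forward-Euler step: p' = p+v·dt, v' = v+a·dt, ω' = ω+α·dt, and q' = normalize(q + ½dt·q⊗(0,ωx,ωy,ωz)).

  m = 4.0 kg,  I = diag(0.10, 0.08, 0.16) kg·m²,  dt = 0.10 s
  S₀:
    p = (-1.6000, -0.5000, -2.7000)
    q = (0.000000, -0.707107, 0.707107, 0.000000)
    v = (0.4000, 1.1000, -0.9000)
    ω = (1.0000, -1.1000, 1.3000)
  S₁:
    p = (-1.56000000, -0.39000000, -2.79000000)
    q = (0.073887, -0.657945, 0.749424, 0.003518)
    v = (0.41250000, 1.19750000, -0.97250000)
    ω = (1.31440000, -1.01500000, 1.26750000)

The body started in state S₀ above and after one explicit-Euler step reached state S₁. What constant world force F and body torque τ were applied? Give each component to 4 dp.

v₁ − v₀ = (0.01250000, 0.09750000, -0.07250000)
applied force F = (0.5000, 3.9000, -2.9000)
Δω = ω₁−ω₀ = (0.31440000, 0.08500000, -0.03250000)
τ = I·(Δω/dt) + ω₀×(Iω₀) = (0.2000, -0.0100, -0.0300)

F = (0.5000, 3.9000, -2.9000)
τ = (0.2000, -0.0100, -0.0300)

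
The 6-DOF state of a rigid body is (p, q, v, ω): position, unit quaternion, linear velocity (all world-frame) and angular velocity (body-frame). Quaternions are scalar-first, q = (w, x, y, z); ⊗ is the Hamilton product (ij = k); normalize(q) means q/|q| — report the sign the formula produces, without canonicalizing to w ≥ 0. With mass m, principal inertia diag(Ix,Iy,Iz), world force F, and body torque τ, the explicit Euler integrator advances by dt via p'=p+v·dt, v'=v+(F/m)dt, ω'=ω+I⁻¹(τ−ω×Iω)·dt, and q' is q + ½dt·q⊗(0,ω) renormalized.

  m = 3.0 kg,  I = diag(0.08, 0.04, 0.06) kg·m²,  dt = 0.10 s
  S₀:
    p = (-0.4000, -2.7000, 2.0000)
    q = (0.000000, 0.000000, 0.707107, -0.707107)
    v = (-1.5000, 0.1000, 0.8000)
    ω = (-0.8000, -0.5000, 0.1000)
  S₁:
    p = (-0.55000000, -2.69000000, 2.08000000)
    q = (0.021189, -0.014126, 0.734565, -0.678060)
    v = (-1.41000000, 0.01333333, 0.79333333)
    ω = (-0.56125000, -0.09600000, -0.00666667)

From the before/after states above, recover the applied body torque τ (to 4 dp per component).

τ = (0.1900, 0.1600, -0.0800)

ω₁ − ω₀ = (0.23875000, 0.40400000, -0.10666667)
ω₀×(Iω₀) = (-0.0010, -0.0016, -0.0160)
I·α + gyro = (0.1900, 0.1600, -0.0800)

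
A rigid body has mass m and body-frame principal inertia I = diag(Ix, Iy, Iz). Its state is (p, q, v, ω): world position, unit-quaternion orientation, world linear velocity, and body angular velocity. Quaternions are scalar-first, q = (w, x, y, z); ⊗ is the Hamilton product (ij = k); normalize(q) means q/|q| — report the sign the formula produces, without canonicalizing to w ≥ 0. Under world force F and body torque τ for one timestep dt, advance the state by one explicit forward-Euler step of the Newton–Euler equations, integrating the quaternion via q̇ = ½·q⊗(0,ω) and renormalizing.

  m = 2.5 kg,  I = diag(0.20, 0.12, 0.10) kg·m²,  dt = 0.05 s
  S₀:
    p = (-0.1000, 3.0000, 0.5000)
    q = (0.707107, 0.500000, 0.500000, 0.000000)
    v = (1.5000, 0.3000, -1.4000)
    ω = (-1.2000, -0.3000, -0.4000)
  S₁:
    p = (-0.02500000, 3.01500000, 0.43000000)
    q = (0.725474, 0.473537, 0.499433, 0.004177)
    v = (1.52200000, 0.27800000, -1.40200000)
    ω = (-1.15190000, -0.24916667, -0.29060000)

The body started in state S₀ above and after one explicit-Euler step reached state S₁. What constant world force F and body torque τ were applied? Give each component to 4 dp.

F = (1.1000, -1.1000, -0.1000)
τ = (0.1900, 0.1700, 0.1900)

v₁ − v₀ = (0.02200000, -0.02200000, -0.00200000)
F = m·Δv/dt = (1.1000, -1.1000, -0.1000)
rate change Δω = (0.04810000, 0.05083333, 0.10940000)
precession coupling = (-0.0024, 0.0480, -0.0288)
τ = I·(Δω/dt) + ω₀×(Iω₀) = (0.1900, 0.1700, 0.1900)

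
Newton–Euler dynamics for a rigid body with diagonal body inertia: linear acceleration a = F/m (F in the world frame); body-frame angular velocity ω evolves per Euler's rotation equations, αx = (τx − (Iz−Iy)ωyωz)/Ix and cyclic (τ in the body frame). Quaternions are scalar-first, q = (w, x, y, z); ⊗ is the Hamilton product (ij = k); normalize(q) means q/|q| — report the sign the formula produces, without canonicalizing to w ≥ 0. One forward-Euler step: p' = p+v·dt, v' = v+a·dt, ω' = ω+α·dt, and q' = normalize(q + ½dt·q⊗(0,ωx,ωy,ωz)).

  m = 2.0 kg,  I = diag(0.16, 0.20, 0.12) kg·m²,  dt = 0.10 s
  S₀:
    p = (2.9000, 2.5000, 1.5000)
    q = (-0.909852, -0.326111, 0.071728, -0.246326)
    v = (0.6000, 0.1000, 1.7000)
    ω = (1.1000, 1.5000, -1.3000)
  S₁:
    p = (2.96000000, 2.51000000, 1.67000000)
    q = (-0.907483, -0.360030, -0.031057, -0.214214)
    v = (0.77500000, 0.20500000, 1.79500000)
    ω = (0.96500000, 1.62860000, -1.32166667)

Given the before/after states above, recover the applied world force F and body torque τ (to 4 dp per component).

F = (3.5000, 2.1000, 1.9000)
τ = (-0.0600, 0.2000, 0.0400)

rate change Δω = (-0.13500000, 0.12860000, -0.02166667)
precession coupling = (0.1560, -0.0572, 0.0660)
τ = I·(Δω/dt) + ω₀×(Iω₀) = (-0.0600, 0.2000, 0.0400)
velocity change Δv = (0.17500000, 0.10500000, 0.09500000)
F = m·Δv/dt = (3.5000, 2.1000, 1.9000)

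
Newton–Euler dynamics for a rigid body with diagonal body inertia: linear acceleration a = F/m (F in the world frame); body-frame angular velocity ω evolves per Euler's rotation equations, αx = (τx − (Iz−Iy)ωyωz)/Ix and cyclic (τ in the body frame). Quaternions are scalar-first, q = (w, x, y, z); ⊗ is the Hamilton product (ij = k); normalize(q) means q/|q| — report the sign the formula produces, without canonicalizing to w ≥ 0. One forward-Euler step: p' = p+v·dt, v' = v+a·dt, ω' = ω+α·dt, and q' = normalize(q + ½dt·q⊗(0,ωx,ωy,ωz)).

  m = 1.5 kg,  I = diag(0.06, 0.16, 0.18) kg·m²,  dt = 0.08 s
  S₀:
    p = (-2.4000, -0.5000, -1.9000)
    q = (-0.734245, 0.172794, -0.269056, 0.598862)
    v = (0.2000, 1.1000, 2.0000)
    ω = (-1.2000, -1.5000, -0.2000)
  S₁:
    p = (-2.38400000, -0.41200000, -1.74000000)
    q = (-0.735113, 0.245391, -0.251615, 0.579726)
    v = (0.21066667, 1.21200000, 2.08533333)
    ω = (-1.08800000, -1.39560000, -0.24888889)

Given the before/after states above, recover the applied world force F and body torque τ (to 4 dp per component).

v₁ − v₀ = (0.01066667, 0.11200000, 0.08533333)
applied force F = (0.2000, 2.1000, 1.6000)
rate change Δω = (0.11200000, 0.10440000, -0.04888889)
τ = I·(Δω/dt) + ω₀×(Iω₀) = (0.0900, 0.1800, 0.0700)

F = (0.2000, 2.1000, 1.6000)
τ = (0.0900, 0.1800, 0.0700)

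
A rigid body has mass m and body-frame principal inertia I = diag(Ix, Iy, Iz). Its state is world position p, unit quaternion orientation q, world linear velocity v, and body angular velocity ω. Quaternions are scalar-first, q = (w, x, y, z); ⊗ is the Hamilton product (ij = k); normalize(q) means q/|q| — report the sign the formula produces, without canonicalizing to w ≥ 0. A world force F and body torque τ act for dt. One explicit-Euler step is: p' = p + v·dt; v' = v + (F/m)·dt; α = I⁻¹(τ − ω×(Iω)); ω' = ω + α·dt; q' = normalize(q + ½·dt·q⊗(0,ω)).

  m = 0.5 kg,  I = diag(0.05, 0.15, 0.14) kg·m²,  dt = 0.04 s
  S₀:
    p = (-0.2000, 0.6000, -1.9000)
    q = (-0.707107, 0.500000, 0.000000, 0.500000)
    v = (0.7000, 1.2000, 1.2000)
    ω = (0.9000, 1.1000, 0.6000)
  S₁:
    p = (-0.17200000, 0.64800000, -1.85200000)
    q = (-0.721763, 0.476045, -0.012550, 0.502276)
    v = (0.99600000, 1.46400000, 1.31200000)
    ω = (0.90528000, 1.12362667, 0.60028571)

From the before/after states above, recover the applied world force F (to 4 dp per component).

F = (3.7000, 3.3000, 1.4000)

velocity change Δv = (0.29600000, 0.26400000, 0.11200000)
applied force F = (3.7000, 3.3000, 1.4000)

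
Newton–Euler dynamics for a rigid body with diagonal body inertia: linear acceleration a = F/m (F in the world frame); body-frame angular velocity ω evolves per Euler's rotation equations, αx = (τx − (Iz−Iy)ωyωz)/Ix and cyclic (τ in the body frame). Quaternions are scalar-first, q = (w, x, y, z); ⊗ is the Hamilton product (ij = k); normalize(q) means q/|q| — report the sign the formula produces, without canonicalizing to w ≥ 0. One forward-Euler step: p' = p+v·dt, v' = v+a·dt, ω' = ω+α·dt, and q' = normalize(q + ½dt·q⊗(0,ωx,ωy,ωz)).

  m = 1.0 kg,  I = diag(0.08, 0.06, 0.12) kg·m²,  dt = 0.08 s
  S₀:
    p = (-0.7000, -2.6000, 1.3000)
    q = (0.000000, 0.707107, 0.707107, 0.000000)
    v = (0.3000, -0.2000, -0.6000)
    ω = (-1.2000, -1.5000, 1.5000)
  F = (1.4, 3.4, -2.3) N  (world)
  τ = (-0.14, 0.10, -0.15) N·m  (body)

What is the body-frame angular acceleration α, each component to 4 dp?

ω×(Iω) gyroscopic = (-0.1350, 0.0720, -0.0360)
angular accel α = (-0.0625, 0.4667, -0.9500)

α = (-0.0625, 0.4667, -0.9500)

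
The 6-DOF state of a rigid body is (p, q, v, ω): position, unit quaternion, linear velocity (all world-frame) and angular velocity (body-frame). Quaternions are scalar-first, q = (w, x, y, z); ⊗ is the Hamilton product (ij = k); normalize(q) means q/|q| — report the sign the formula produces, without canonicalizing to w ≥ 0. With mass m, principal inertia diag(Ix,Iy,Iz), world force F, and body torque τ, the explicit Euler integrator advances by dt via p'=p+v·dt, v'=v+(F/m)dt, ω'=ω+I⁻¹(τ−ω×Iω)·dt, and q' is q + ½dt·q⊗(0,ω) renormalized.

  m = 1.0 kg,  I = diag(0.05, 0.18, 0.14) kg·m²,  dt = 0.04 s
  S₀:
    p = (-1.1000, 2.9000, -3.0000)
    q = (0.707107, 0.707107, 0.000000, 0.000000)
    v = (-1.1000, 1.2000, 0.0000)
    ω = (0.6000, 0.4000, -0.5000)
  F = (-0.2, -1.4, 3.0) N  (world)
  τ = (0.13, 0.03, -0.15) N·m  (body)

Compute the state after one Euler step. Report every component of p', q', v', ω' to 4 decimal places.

(τ − ω×Iω)/I = (2.4400, 0.0167, -1.2943)
new body rate ω' = (0.6976, 0.4007, -0.5518)
2q̇ = q⊗(0,ω) = (-0.4242642, 0.4242642, 0.6363963, -0.0707107)
q' = normalize(q + ½dt·q⊗(0,ω)) = (0.6985, 0.7155, 0.0127, -0.0014)
p + v·dt = (-1.1440, 2.9480, -3.0000)
v' = v + a·dt = (-1.1080, 1.1440, 0.1200)

p' = (-1.1440, 2.9480, -3.0000)
q' = (0.6985, 0.7155, 0.0127, -0.0014)
v' = (-1.1080, 1.1440, 0.1200)
ω' = (0.6976, 0.4007, -0.5518)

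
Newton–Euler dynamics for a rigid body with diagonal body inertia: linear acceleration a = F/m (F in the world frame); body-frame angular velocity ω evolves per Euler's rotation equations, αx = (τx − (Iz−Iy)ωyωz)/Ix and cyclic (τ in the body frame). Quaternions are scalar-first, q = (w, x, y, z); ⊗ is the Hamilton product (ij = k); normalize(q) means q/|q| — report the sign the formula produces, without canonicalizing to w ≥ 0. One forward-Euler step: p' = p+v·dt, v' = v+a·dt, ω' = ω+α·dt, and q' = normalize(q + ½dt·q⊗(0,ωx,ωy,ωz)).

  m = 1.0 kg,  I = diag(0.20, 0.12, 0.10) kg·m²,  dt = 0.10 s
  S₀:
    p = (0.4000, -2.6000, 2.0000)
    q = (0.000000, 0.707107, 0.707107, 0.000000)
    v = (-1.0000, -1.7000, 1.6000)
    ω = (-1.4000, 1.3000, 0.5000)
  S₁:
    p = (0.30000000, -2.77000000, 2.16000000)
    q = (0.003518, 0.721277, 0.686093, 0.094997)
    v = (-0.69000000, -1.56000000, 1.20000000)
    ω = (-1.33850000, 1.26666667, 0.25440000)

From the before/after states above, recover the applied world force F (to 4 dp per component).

velocity change Δv = (0.31000000, 0.14000000, -0.40000000)
applied force F = (3.1000, 1.4000, -4.0000)

F = (3.1000, 1.4000, -4.0000)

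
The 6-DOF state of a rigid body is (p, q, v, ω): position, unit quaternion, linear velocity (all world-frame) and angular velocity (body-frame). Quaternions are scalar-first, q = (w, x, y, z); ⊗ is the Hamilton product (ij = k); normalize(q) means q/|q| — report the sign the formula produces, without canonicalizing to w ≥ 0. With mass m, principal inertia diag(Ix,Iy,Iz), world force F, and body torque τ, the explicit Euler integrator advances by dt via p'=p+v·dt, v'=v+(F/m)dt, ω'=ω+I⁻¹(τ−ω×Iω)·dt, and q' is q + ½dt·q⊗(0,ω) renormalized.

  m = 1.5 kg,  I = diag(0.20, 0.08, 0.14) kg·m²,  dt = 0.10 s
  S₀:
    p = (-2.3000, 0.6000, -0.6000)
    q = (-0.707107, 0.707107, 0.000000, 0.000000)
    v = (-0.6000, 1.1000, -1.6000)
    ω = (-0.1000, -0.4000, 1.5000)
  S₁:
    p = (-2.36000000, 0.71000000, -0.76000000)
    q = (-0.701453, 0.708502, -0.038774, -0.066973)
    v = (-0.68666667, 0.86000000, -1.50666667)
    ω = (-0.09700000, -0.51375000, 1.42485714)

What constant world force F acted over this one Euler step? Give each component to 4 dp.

velocity change Δv = (-0.08666667, -0.24000000, 0.09333333)
F = m·Δv/dt = (-1.3000, -3.6000, 1.4000)

F = (-1.3000, -3.6000, 1.4000)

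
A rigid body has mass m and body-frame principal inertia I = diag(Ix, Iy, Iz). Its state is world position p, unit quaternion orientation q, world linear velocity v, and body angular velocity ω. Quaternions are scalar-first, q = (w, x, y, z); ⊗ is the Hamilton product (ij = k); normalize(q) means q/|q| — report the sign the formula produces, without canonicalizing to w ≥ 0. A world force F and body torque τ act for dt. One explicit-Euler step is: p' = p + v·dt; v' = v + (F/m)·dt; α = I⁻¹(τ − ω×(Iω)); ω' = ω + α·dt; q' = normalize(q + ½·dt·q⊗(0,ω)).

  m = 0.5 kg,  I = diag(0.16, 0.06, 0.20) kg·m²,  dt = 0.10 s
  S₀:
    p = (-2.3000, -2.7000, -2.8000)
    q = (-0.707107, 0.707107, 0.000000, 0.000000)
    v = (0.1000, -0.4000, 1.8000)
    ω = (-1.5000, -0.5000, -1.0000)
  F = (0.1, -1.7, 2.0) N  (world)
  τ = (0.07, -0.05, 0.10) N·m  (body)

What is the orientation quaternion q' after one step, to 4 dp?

q⊗(0,ω) = (1.0606605, 1.0606605, 1.0606605, 0.3535535)
q' = normalize(q + ½dt·q⊗(0,ω)) = (-0.6512, 0.7568, 0.0528, 0.0176)

q' = (-0.6512, 0.7568, 0.0528, 0.0176)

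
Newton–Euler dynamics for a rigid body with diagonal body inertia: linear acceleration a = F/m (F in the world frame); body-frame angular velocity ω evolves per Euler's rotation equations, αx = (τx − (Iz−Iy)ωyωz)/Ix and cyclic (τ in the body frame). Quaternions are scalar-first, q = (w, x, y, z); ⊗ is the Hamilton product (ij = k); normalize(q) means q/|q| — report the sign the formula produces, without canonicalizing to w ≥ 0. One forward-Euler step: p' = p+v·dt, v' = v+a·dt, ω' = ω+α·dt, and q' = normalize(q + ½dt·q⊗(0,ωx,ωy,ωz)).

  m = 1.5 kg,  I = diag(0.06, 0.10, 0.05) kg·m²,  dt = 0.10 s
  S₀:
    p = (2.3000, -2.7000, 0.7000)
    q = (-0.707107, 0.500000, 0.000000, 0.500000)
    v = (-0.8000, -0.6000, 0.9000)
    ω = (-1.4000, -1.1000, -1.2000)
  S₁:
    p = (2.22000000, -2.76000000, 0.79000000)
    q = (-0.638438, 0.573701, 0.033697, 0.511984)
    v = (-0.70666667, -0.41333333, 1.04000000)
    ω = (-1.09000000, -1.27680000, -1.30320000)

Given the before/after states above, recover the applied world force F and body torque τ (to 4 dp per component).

rate change Δω = (0.31000000, -0.17680000, -0.10320000)
τ = I·(Δω/dt) + ω₀×(Iω₀) = (0.1200, -0.1600, 0.0100)
v₁ − v₀ = (0.09333333, 0.18666667, 0.14000000)
m·(v₁−v₀)/dt = (1.4000, 2.8000, 2.1000)

F = (1.4000, 2.8000, 2.1000)
τ = (0.1200, -0.1600, 0.0100)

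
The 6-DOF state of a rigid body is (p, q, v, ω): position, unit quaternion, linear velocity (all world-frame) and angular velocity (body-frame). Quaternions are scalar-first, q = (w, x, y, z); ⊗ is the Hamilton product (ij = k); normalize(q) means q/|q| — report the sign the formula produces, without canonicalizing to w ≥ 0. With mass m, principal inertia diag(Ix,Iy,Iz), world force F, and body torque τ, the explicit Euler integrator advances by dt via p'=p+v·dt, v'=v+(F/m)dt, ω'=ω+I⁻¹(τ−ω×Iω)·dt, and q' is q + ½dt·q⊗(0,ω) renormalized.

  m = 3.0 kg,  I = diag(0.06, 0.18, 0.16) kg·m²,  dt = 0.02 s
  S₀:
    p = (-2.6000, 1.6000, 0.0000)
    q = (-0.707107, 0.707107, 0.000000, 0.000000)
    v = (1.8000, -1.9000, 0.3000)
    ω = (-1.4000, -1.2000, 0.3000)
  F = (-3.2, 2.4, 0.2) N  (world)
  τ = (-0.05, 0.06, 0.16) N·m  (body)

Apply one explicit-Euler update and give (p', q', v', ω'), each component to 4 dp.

p' = (-2.5640, 1.5620, 0.0060)
q' = (-0.6971, 0.7169, 0.0064, -0.0106)
v' = (1.7787, -1.8840, 0.3013)
ω' = (-1.4191, -1.1980, 0.2948)

angular accel α = (-0.9533, 0.1000, -0.2600)
ω' = ω + α·dt = (-1.4191, -1.1980, 0.2948)
q⊗(0,ω) = (0.9899498, 0.9899498, 0.6363963, -1.0606605)
updated quaternion q' = (-0.6971, 0.7169, 0.0064, -0.0106)
a = (-1.0667, 0.8000, 0.0667)
p + v·dt = (-2.5640, 1.5620, 0.0060)
v' = v + a·dt = (1.7787, -1.8840, 0.3013)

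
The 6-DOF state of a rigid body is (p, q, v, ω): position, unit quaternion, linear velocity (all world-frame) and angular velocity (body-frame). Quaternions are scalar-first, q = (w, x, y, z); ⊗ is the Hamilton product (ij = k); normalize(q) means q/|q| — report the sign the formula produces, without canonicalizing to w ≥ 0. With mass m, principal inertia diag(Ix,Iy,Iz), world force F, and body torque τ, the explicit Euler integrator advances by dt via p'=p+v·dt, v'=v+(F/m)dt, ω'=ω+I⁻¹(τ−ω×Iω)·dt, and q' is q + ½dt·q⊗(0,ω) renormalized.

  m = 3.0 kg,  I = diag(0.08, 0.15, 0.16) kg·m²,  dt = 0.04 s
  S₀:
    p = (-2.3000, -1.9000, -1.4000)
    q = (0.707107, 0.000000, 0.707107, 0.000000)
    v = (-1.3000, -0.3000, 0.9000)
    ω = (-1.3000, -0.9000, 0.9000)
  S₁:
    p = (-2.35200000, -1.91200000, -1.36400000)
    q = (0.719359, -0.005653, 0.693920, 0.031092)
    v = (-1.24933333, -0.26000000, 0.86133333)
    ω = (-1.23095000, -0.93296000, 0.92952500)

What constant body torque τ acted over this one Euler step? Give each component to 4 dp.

Δω = ω₁−ω₀ = (0.06905000, -0.03296000, 0.02952500)
τ = I·(Δω/dt) + ω₀×(Iω₀) = (0.1300, -0.0300, 0.2000)

τ = (0.1300, -0.0300, 0.2000)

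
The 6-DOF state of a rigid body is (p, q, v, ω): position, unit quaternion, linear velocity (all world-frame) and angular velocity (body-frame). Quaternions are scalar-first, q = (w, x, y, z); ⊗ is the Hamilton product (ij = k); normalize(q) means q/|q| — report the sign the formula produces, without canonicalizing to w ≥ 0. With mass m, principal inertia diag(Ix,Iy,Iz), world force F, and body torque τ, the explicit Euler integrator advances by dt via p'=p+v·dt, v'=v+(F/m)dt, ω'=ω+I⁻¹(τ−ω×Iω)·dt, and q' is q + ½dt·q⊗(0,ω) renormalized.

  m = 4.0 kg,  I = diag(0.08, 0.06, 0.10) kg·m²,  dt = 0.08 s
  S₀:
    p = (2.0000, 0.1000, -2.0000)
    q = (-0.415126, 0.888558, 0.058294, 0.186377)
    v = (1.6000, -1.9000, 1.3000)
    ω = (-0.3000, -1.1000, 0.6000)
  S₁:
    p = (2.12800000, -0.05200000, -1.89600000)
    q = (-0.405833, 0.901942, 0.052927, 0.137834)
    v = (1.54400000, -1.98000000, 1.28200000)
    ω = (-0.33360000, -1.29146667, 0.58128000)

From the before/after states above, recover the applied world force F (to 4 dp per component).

v₁ − v₀ = (-0.05600000, -0.08000000, -0.01800000)
m·(v₁−v₀)/dt = (-2.8000, -4.0000, -0.9000)

F = (-2.8000, -4.0000, -0.9000)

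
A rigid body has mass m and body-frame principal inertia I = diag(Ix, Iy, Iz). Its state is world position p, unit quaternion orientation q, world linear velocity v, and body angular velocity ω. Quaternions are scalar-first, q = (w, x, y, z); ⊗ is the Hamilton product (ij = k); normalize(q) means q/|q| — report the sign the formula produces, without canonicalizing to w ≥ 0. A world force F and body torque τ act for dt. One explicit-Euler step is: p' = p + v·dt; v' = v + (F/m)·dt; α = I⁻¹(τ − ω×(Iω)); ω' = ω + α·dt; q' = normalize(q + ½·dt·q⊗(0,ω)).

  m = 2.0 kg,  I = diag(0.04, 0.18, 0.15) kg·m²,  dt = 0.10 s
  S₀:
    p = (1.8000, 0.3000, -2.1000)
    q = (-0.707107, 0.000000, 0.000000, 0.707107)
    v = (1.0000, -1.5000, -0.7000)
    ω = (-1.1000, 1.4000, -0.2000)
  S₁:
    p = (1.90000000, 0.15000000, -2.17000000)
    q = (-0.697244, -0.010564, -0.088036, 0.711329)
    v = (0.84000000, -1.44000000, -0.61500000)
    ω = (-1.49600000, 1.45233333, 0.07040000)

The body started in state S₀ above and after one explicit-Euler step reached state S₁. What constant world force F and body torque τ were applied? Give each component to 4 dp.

F = (-3.2000, 1.2000, 1.7000)
τ = (-0.1500, 0.0700, 0.1900)

ω₁ − ω₀ = (-0.39600000, 0.05233333, 0.27040000)
ω₀×(Iω₀) = (0.0084, -0.0242, -0.2156)
I·α + gyro = (-0.1500, 0.0700, 0.1900)
v₁ − v₀ = (-0.16000000, 0.06000000, 0.08500000)
F = m·Δv/dt = (-3.2000, 1.2000, 1.7000)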